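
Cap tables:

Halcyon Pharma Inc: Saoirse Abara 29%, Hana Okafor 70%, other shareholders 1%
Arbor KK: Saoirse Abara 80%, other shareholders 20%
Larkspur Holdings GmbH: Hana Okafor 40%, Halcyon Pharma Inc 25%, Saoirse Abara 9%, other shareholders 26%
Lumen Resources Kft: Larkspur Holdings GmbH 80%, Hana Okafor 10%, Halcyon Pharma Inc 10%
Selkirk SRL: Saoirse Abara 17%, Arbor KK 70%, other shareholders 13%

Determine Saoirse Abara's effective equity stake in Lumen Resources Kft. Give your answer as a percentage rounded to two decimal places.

Saoirse reaches Lumen along 3 paths.
Via Halcyon → Larkspur: 29% × 25% × 80% = 5.8%.
Via Larkspur: 9% × 80% = 7.2%.
Via Halcyon: 29% × 10% = 2.9%.
Total: 5.8% + 7.2% + 2.9% = 15.9%.
Rounded: 15.90%.

15.90%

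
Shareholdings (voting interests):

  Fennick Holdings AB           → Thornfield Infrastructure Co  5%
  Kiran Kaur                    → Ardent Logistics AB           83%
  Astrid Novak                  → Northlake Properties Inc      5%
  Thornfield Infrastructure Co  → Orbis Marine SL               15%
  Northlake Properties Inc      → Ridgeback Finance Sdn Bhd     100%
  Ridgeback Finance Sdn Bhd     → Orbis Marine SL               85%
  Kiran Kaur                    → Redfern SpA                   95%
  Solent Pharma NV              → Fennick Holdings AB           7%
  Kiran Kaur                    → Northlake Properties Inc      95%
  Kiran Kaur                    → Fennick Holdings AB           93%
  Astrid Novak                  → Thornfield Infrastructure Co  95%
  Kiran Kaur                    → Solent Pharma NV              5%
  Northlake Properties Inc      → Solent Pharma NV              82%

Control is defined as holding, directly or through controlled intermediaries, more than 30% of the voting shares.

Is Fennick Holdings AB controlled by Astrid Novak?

No

Astrid holds 95% of Thornfield, so Astrid controls Thornfield.
Neither Astrid nor any entity Astrid controls holds any voting interest in Fennick.
So Astrid does not control Fennick.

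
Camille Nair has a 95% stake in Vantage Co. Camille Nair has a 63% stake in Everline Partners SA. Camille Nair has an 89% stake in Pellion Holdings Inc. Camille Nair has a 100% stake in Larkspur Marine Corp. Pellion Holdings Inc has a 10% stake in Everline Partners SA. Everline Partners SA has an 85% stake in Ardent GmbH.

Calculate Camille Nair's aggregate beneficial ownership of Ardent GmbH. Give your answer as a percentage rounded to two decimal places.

Camille reaches Ardent along 2 paths.
Via Everline: 63% × 85% = 53.55%.
Via Pellion → Everline: 89% × 10% × 85% = 7.565%.
Total: 53.55% + 7.565% = 61.115%.
Rounded: 61.12%.

61.12%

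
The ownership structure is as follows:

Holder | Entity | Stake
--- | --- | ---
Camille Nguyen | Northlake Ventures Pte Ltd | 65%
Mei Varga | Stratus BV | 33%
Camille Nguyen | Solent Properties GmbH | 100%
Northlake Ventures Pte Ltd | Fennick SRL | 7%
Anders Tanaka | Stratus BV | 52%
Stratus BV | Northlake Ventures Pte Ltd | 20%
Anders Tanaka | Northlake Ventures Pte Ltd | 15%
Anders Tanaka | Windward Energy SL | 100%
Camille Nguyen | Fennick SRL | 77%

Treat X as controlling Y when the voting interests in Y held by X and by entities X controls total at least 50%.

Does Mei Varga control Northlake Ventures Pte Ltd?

Mei's largest direct stake is 33% in Stratus, which does not meet the threshold, so Mei controls no company.
Neither Mei nor any entity Mei controls holds any voting interest in Northlake.
So Mei does not control Northlake.

No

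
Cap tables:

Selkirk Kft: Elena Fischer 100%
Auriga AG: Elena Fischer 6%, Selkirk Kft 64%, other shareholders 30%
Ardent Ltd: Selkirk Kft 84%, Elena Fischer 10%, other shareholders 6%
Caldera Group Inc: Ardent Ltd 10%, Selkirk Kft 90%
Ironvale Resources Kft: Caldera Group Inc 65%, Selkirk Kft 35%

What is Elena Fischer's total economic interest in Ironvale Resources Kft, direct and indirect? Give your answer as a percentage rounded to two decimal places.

Elena reaches Ironvale along 4 paths.
Via Selkirk → Ardent → Caldera: 100% × 84% × 10% × 65% = 5.46%.
Via Ardent → Caldera: 10% × 10% × 65% = 0.65%.
Via Selkirk → Caldera: 100% × 90% × 65% = 58.5%.
Via Selkirk: 100% × 35% = 35%.
Total: 5.46% + 0.65% + 58.5% + 35% = 99.61%.

99.61%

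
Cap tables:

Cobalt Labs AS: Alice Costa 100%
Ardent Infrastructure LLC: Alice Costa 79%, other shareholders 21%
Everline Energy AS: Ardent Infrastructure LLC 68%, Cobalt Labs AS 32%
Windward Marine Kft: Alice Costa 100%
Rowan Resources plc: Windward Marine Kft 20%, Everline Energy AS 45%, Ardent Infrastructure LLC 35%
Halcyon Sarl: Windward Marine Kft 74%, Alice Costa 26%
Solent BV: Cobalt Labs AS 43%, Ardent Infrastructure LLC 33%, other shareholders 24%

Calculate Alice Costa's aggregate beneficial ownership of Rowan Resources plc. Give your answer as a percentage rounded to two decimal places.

86.22%

Alice reaches Rowan along 4 paths.
Via Windward: 100% × 20% = 20%.
Via Ardent → Everline: 79% × 68% × 45% = 24.174%.
Via Cobalt → Everline: 100% × 32% × 45% = 14.4%.
Via Ardent: 79% × 35% = 27.65%.
Total: 20% + 24.174% + 14.4% + 27.65% = 86.224%.
Rounded: 86.22%.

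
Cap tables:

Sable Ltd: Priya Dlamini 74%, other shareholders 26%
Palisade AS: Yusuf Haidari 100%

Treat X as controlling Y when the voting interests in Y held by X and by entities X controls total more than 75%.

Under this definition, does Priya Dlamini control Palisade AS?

No

Priya's largest direct stake is 74% in Sable, which does not meet the threshold, so Priya controls no company.
Neither Priya nor any entity Priya controls holds any voting interest in Palisade.
So Priya does not control Palisade.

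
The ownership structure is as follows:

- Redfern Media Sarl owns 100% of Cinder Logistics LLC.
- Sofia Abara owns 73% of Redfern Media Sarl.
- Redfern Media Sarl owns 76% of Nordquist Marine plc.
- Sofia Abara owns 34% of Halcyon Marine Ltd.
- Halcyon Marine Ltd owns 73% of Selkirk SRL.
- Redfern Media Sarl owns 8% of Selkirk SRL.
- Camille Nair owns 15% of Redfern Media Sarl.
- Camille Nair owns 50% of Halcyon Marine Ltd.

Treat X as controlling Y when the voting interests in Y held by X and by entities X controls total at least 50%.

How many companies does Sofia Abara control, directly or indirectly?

Sofia holds 73% of Redfern, so Sofia controls Redfern.
Redfern holds 100% of Cinder, so Sofia controls Cinder.
Redfern holds 76% of Nordquist, so Sofia controls Nordquist.
No other company's threshold is met.
Sofia controls 3 companies.

3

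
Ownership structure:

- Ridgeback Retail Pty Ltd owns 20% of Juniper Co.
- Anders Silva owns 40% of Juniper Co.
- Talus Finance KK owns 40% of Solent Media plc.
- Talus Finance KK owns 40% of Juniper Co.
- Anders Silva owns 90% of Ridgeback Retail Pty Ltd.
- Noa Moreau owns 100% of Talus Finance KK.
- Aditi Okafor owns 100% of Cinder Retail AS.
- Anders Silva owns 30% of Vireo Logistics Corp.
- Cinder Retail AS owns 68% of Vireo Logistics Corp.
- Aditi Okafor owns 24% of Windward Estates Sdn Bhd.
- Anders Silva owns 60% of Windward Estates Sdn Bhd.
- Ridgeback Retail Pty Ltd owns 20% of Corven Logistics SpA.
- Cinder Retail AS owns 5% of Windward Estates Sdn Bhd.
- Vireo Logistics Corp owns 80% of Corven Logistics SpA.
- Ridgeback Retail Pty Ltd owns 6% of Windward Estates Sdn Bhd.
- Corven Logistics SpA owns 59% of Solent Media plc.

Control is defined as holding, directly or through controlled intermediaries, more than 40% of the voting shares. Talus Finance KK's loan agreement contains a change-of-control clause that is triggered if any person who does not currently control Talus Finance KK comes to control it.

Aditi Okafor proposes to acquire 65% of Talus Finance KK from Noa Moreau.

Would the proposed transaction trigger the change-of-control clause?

Yes

The purchase adds only to Aditi's holdings (Noa's stake shrinks), so Aditi is the only person who could newly come to control Talus.
Aditi holds 100% of Cinder, so Aditi controls Cinder.
Cinder holds 68% of Vireo, so Aditi controls Vireo.
Vireo holds 80% of Corven, so Aditi controls Corven.
Corven holds 59% of Solent, so Aditi controls Solent.
Neither Aditi nor any entity Aditi controls holds any voting interest in Talus.
So before the transaction, Aditi does not control Talus.
After the purchase, Aditi holds 65% of Talus directly, and Noa's stake falls to 35%.
Aditi holds 65% of Talus, so Aditi controls Talus.
Aditi did not control Talus before and does after, so the clause is triggered.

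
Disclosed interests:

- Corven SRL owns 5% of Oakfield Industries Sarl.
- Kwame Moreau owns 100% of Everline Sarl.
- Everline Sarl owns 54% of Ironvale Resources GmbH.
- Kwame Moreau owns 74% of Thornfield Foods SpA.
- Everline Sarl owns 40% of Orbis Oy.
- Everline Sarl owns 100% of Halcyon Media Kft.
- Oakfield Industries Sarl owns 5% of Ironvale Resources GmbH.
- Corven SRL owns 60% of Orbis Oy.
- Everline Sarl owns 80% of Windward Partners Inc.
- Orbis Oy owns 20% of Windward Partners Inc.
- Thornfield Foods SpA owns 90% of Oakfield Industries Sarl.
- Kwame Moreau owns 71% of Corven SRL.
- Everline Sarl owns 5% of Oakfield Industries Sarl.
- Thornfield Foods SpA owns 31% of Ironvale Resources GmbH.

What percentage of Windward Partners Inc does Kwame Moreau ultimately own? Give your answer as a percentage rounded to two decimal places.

96.52%

Kwame reaches Windward along 3 paths.
Via Everline → Orbis: 100% × 40% × 20% = 8%.
Via Corven → Orbis: 71% × 60% × 20% = 8.52%.
Via Everline: 100% × 80% = 80%.
Total: 8% + 8.52% + 80% = 96.52%.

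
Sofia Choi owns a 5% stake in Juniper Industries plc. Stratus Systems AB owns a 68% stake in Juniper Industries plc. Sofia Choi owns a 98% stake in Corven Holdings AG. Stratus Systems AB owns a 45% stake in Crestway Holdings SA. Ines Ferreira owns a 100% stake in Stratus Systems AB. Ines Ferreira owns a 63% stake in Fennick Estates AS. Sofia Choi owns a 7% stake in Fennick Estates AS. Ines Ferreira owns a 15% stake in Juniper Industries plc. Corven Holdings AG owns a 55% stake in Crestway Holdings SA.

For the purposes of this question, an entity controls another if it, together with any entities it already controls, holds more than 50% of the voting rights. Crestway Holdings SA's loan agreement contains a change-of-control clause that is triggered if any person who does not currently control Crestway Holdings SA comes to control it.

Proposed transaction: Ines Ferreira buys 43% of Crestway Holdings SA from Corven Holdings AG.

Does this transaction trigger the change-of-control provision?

Yes

The purchase adds only to Ines's holdings (Corven's stake shrinks), so Ines is the only person who could newly come to control Crestway.
Ines holds 100% of Stratus, so Ines controls Stratus.
Ines and Stratus together hold 15% + 68% = 83% of Juniper, so Ines controls Juniper.
Ines holds 63% of Fennick, so Ines controls Fennick.
In Crestway, Ines's side holds only 45%, not > 50%.
So before the transaction, Ines does not control Crestway.
After the purchase, Ines holds 43% of Crestway directly, and Corven's stake falls to 12%.
Stratus and Ines together hold 45% + 43% = 88% of Crestway, so Ines controls Crestway.
Ines did not control Crestway before and does after, so the clause is triggered.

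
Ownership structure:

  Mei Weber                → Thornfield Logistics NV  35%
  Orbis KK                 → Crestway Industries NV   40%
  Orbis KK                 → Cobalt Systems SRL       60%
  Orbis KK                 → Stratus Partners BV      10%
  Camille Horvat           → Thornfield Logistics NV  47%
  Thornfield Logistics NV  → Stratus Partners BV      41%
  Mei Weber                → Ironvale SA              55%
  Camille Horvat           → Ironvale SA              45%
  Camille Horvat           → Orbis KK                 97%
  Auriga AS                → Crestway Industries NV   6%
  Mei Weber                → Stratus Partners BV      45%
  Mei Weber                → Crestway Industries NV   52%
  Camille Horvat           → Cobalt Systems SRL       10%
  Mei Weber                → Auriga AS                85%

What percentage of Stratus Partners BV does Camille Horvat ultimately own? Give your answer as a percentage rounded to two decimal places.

28.97%

Camille reaches Stratus along 2 paths.
Via Orbis: 97% × 10% = 9.7%.
Via Thornfield: 47% × 41% = 19.27%.
Total: 9.7% + 19.27% = 28.97%.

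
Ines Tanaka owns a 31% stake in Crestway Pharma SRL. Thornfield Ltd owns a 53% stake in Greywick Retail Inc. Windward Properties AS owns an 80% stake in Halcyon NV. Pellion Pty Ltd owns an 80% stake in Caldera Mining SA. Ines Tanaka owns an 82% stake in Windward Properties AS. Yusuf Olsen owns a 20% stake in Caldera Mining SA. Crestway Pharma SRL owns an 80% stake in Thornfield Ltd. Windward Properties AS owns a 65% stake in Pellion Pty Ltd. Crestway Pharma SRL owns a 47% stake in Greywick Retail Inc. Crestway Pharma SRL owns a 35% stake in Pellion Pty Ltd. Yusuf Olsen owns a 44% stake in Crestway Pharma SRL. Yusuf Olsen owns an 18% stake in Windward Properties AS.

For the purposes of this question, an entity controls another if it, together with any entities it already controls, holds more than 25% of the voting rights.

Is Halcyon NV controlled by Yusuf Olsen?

Yusuf holds 44% of Crestway, so Yusuf controls Crestway.
Crestway holds 80% of Thornfield, so Yusuf controls Thornfield.
Crestway holds 35% of Pellion, so Yusuf controls Pellion.
Thornfield and Crestway together hold 53% + 47% = 100% of Greywick, so Yusuf controls Greywick.
Pellion and Yusuf together hold 80% + 20% = 100% of Caldera, so Yusuf controls Caldera.
Neither Yusuf nor any entity Yusuf controls holds any voting interest in Halcyon.
So Yusuf does not control Halcyon.

No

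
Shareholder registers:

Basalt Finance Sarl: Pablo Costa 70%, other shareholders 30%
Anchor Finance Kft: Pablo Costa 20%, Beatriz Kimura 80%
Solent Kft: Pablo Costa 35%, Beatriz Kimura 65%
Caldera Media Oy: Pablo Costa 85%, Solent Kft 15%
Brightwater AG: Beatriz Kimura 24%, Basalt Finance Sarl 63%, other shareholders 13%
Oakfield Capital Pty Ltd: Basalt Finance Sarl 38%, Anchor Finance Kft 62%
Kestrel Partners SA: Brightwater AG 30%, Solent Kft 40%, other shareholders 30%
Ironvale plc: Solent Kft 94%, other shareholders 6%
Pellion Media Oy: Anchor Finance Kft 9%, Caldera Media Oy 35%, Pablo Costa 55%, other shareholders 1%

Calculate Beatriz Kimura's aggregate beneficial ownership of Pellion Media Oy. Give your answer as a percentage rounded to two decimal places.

Beatriz reaches Pellion along 2 paths.
Via Anchor: 80% × 9% = 7.2%.
Via Solent → Caldera: 65% × 15% × 35% = 3.4125%.
Total: 7.2% + 3.4125% = 10.6125%.
Rounded: 10.61%.

10.61%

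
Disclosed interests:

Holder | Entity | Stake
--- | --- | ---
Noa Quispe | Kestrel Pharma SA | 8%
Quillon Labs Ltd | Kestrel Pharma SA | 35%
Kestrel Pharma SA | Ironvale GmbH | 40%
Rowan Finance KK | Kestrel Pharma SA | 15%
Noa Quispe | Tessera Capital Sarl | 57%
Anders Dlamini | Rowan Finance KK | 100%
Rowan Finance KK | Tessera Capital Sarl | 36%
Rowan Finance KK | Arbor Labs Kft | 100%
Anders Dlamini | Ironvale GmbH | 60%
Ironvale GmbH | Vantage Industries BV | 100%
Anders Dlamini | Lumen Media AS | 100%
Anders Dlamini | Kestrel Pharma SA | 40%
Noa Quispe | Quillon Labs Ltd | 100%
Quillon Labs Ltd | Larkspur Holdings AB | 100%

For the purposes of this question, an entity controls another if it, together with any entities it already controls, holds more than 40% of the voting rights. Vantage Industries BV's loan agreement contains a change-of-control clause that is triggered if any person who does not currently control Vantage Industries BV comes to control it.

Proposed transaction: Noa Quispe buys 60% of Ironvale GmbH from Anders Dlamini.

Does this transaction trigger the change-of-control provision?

The purchase adds only to Noa's holdings (Anders's stake shrinks), so Noa is the only person who could newly come to control Vantage.
Noa holds 100% of Quillon, so Noa controls Quillon.
Quillon and Noa together hold 35% + 8% = 43% of Kestrel, so Noa controls Kestrel.
Quillon holds 100% of Larkspur, so Noa controls Larkspur.
Noa holds 57% of Tessera, so Noa controls Tessera.
Neither Noa nor any entity Noa controls holds any voting interest in Vantage.
So before the transaction, Noa does not control Vantage.
After the purchase, Noa holds 60% of Ironvale directly, and Anders's stake falls to 0%.
Kestrel and Noa together hold 40% + 60% = 100% of Ironvale, so Noa controls Ironvale.
Ironvale holds 100% of Vantage, so Noa controls Vantage.
Noa did not control Vantage before and does after, so the clause is triggered.

Yes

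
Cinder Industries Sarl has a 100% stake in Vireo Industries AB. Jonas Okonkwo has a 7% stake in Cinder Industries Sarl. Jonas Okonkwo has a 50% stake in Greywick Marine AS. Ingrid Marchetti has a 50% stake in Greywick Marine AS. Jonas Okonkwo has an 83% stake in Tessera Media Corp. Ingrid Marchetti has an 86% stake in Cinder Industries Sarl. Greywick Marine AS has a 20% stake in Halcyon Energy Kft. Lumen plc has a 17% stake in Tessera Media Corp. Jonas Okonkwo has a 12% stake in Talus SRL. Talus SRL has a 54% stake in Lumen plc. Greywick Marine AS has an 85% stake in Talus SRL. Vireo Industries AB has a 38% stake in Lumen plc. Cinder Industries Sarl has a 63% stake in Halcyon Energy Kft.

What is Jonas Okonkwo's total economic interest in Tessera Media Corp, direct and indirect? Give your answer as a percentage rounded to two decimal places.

88.46%

Jonas reaches Tessera along 4 paths.
Direct stake: 83% = 83%.
Via Cinder → Vireo → Lumen: 7% × 100% × 38% × 17% = 0.4522%.
Via Talus → Lumen: 12% × 54% × 17% = 1.1016%.
Via Greywick → Talus → Lumen: 50% × 85% × 54% × 17% = 3.9015%.
Total: 83% + 0.4522% + 1.1016% + 3.9015% = 88.4553%.
Rounded: 88.46%.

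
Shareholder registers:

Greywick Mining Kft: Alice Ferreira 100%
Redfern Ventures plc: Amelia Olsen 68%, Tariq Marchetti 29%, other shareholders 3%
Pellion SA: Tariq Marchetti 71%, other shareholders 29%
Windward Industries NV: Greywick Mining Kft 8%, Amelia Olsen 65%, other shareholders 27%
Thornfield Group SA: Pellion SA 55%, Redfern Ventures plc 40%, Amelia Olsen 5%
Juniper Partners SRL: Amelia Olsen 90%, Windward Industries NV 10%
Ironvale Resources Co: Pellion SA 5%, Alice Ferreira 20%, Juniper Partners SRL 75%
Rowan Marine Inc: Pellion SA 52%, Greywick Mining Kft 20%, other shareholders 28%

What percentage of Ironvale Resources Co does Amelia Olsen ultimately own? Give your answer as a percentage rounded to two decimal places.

72.38%

Amelia reaches Ironvale along 2 paths.
Via Juniper: 90% × 75% = 67.5%.
Via Windward → Juniper: 65% × 10% × 75% = 4.875%.
Total: 67.5% + 4.875% = 72.375%.
Rounded: 72.38%.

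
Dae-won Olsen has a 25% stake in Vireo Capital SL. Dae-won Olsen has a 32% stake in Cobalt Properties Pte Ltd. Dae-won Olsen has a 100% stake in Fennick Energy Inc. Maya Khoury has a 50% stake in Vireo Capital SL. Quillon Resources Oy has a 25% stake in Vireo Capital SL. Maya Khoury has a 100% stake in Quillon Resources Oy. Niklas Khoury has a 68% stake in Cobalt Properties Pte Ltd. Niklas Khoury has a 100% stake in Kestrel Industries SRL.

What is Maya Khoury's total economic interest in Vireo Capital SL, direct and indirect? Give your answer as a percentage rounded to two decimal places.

Maya reaches Vireo along 2 paths.
Via Quillon: 100% × 25% = 25%.
Direct stake: 50% = 50%.
Total: 25% + 50% = 75%.
Rounded: 75.00%.

75.00%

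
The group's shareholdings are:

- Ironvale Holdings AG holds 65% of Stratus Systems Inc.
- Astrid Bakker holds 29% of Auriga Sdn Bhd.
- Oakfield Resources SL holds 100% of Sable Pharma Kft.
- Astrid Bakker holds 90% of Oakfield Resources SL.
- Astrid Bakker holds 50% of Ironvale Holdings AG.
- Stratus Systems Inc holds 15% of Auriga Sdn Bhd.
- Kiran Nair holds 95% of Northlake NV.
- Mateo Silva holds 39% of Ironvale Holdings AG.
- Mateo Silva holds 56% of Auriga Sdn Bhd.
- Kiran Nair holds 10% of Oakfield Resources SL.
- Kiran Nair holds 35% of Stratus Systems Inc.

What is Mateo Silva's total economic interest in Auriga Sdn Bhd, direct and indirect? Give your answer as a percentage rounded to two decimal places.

59.80%

Mateo reaches Auriga along 2 paths.
Direct stake: 56% = 56%.
Via Ironvale → Stratus: 39% × 65% × 15% = 3.8025%.
Total: 56% + 3.8025% = 59.8025%.
Rounded: 59.80%.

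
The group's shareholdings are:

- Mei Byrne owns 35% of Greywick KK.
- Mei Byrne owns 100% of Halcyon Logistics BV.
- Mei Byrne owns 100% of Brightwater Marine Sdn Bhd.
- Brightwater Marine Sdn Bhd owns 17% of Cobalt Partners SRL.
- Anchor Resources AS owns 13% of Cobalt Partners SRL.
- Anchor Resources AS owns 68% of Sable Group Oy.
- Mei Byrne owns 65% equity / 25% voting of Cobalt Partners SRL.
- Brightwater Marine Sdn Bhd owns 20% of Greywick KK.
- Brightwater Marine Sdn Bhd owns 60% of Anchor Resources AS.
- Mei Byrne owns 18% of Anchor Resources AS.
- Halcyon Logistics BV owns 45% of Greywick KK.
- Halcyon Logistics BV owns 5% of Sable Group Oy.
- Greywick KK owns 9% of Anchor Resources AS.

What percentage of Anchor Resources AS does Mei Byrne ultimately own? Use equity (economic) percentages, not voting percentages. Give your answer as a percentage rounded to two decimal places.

87.00%

Mei reaches Anchor along 5 paths.
Via Brightwater: 100% × 60% = 60%.
Via Brightwater → Greywick: 100% × 20% × 9% = 1.8%.
Via Halcyon → Greywick: 100% × 45% × 9% = 4.05%.
Via Greywick: 35% × 9% = 3.15%.
Direct stake: 18% = 18%.
Total: 60% + 1.8% + 4.05% + 3.15% + 18% = 87%.
Rounded: 87.00%.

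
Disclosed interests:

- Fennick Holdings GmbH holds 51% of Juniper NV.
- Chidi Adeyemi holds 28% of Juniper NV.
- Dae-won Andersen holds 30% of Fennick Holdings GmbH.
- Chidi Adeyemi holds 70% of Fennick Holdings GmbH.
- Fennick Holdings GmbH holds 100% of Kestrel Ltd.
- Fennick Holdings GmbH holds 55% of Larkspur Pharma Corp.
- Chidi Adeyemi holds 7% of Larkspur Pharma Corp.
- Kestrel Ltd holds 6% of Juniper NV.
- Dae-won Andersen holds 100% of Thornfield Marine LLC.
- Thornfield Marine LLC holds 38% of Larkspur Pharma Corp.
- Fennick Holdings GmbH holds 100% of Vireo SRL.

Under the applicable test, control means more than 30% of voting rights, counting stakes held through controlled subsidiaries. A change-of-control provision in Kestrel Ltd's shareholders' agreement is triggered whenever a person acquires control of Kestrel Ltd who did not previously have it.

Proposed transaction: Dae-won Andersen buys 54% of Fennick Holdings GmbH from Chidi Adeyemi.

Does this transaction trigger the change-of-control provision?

Yes

The purchase adds only to Dae-won's holdings (Chidi's stake shrinks), so Dae-won is the only person who could newly come to control Kestrel.
Dae-won holds 100% of Thornfield, so Dae-won controls Thornfield.
Thornfield holds 38% of Larkspur, so Dae-won controls Larkspur.
Neither Dae-won nor any entity Dae-won controls holds any voting interest in Kestrel.
So before the transaction, Dae-won does not control Kestrel.
After the purchase, Dae-won's direct stake in Fennick rises to 30% + 54% = 84%, and Chidi's stake falls to 16%.
Dae-won holds 84% of Fennick, so Dae-won controls Fennick.
Fennick holds 100% of Kestrel, so Dae-won controls Kestrel.
Dae-won did not control Kestrel before and does after, so the clause is triggered.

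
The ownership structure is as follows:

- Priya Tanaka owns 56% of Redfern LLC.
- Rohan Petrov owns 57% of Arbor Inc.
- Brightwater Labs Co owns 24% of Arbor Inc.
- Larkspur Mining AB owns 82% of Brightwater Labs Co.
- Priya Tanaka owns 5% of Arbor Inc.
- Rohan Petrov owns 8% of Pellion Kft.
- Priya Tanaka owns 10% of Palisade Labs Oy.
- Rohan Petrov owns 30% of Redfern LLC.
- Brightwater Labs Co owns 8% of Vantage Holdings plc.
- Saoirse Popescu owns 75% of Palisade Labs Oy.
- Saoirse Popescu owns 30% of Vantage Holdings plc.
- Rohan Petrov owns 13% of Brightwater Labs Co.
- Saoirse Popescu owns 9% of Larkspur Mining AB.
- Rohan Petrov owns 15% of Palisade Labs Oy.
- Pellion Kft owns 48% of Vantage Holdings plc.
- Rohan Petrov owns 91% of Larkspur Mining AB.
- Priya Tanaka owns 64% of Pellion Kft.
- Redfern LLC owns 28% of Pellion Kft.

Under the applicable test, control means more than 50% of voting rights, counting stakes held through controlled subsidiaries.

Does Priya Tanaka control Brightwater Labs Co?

Priya holds 56% of Redfern, so Priya controls Redfern.
Redfern and Priya together hold 28% + 64% = 92% of Pellion, so Priya controls Pellion.
Neither Priya nor any entity Priya controls holds any voting interest in Brightwater.
So Priya does not control Brightwater.

No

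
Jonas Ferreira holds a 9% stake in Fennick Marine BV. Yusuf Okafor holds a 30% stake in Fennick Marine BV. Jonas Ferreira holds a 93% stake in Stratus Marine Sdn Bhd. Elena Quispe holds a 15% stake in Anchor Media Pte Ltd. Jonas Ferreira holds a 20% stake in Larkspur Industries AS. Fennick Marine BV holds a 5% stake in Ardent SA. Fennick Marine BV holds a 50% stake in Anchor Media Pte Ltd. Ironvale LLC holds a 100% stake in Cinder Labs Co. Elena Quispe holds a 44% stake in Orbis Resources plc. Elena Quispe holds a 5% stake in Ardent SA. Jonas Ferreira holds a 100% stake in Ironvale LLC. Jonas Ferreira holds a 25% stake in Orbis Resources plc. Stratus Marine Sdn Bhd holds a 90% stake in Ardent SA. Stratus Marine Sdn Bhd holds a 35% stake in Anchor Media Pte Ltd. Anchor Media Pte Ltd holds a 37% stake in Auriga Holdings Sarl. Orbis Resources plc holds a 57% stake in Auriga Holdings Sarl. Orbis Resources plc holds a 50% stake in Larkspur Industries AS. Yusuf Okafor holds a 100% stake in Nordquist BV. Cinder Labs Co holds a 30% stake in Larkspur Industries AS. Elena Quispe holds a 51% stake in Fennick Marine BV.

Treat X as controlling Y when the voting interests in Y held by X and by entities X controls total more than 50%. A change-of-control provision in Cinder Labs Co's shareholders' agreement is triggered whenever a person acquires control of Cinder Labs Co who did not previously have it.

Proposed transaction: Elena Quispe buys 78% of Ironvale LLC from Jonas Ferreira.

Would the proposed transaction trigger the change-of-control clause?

Yes

The purchase adds only to Elena's holdings (Jonas's stake shrinks), so Elena is the only person who could newly come to control Cinder.
Elena holds 51% of Fennick, so Elena controls Fennick.
Fennick and Elena together hold 50% + 15% = 65% of Anchor, so Elena controls Anchor.
Neither Elena nor any entity Elena controls holds any voting interest in Cinder.
So before the transaction, Elena does not control Cinder.
After the purchase, Elena holds 78% of Ironvale directly, and Jonas's stake falls to 22%.
Elena holds 78% of Ironvale, so Elena controls Ironvale.
Ironvale holds 100% of Cinder, so Elena controls Cinder.
Elena did not control Cinder before and does after, so the clause is triggered.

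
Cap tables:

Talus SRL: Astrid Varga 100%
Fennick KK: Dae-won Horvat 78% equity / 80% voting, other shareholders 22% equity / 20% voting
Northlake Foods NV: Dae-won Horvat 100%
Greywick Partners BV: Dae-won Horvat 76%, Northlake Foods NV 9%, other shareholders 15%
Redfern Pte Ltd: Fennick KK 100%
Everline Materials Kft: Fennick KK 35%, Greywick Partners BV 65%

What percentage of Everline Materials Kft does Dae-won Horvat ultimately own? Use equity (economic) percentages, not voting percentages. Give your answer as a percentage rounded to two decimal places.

Dae-won reaches Everline along 3 paths.
Via Fennick: 78% × 35% = 27.3%.
Via Greywick: 76% × 65% = 49.4%.
Via Northlake → Greywick: 100% × 9% × 65% = 5.85%.
Total: 27.3% + 49.4% + 5.85% = 82.55%.

82.55%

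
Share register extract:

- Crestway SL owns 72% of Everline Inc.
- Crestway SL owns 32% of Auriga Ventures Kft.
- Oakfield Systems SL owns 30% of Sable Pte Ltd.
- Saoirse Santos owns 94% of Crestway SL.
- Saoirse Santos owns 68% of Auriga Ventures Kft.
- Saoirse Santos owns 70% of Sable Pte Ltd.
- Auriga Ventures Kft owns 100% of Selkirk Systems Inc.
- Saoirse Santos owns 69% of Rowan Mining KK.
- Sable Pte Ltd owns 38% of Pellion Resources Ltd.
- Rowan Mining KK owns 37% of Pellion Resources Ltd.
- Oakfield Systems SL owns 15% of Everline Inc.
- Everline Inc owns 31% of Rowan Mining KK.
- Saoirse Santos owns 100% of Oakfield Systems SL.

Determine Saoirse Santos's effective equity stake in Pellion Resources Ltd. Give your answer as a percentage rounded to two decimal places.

Saoirse reaches Pellion along 5 paths.
Via Rowan: 69% × 37% = 25.53%.
Via Crestway → Everline → Rowan: 94% × 72% × 31% × 37% = 7.762896%.
Via Oakfield → Everline → Rowan: 100% × 15% × 31% × 37% = 1.7205%.
Via Sable: 70% × 38% = 26.6%.
Via Oakfield → Sable: 100% × 30% × 38% = 11.4%.
Total: 25.53% + 7.762896% + 1.7205% + 26.6% + 11.4% = 73.013396%.
Rounded: 73.01%.

73.01%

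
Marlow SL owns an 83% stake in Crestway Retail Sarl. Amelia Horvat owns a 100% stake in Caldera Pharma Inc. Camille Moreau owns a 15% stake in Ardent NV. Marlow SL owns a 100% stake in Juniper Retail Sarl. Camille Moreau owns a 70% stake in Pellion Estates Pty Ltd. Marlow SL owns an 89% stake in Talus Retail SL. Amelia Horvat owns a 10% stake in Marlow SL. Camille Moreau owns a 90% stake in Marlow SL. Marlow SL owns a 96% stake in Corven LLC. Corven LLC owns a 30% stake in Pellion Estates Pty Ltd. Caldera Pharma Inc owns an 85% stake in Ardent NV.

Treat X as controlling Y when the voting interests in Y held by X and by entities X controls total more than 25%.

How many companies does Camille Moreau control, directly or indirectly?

Camille holds 90% of Marlow, so Camille controls Marlow.
Marlow holds 96% of Corven, so Camille controls Corven.
Marlow holds 89% of Talus, so Camille controls Talus.
Corven and Camille together hold 30% + 70% = 100% of Pellion, so Camille controls Pellion.
Marlow holds 100% of Juniper, so Camille controls Juniper.
Marlow holds 83% of Crestway, so Camille controls Crestway.
No other company's threshold is met.
Camille controls 6 companies.

6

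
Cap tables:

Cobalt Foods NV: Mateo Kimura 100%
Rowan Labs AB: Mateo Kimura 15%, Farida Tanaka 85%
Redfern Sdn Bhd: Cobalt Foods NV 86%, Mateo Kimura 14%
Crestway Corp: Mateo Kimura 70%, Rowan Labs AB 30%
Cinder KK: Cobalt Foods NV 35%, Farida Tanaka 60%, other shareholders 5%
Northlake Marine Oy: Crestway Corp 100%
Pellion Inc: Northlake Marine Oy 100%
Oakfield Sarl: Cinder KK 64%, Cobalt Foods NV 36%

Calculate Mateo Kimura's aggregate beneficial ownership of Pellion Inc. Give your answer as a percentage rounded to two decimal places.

74.50%

Mateo reaches Pellion along 2 paths.
Via Crestway → Northlake: 70% × 100% × 100% = 70%.
Via Rowan → Crestway → Northlake: 15% × 30% × 100% × 100% = 4.5%.
Total: 70% + 4.5% = 74.5%.
Rounded: 74.50%.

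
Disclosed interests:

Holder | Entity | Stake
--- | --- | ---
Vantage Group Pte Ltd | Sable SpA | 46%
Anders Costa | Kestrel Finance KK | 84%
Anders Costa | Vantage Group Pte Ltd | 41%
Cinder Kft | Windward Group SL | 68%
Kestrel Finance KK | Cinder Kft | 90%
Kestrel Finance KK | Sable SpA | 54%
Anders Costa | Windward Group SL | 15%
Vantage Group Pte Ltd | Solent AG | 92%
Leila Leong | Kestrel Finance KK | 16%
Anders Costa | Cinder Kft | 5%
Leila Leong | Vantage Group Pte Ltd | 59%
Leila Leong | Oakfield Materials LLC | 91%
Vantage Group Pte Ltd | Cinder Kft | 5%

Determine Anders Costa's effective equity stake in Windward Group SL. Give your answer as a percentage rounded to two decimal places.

71.20%

Anders reaches Windward along 4 paths.
Via Cinder: 5% × 68% = 3.4%.
Via Vantage → Cinder: 41% × 5% × 68% = 1.394%.
Via Kestrel → Cinder: 84% × 90% × 68% = 51.408%.
Direct stake: 15% = 15%.
Total: 3.4% + 1.394% + 51.408% + 15% = 71.202%.
Rounded: 71.20%.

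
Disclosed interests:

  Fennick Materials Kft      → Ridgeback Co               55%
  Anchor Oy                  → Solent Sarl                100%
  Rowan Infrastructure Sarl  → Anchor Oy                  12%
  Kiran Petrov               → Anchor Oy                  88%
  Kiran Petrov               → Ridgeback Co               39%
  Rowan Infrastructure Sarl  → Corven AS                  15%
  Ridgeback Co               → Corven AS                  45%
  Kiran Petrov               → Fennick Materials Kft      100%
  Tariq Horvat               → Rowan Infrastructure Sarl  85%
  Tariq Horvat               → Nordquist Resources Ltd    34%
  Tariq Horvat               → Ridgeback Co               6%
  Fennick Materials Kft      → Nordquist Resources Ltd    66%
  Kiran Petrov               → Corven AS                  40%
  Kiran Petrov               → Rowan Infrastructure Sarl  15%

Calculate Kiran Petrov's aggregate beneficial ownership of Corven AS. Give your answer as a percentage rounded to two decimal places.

84.55%

Kiran reaches Corven along 4 paths.
Via Rowan: 15% × 15% = 2.25%.
Direct stake: 40% = 40%.
Via Fennick → Ridgeback: 100% × 55% × 45% = 24.75%.
Via Ridgeback: 39% × 45% = 17.55%.
Total: 2.25% + 40% + 24.75% + 17.55% = 84.55%.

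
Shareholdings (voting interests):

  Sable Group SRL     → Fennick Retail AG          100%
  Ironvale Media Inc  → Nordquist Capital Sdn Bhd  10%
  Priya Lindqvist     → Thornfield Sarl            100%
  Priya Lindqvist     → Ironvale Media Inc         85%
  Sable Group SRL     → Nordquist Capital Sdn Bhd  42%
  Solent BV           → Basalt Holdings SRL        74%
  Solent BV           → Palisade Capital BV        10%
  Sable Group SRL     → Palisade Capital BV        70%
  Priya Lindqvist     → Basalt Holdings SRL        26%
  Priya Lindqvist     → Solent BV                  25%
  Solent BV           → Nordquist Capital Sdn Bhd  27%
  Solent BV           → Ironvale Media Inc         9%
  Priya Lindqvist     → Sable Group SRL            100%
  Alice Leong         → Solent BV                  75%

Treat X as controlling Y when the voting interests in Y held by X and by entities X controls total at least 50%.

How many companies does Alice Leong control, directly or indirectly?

2

Alice holds 75% of Solent, so Alice controls Solent.
Solent holds 74% of Basalt, so Alice controls Basalt.
No other company's threshold is met.
Alice controls 2 companies.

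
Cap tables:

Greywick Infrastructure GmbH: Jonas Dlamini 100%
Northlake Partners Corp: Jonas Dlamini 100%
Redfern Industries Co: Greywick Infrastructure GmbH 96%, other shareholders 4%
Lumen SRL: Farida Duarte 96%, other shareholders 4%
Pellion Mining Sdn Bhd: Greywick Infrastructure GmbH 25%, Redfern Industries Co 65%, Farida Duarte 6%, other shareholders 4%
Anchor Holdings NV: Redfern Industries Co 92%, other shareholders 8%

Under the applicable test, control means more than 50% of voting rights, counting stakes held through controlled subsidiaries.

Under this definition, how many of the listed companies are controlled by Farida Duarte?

Farida holds 96% of Lumen, so Farida controls Lumen.
No other company's threshold is met.
Farida controls 1 company.

1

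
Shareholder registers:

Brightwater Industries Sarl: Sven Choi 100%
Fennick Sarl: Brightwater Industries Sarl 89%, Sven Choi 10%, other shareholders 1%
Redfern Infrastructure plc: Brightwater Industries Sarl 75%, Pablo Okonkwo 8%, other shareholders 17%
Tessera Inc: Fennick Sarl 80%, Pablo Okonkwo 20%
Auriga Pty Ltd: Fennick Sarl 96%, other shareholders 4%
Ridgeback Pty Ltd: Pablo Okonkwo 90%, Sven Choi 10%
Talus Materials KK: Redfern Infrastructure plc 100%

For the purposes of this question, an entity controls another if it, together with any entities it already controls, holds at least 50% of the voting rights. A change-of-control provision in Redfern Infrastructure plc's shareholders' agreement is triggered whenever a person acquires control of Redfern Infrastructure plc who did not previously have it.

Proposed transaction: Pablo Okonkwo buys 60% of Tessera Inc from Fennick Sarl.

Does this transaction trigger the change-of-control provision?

The purchase adds only to Pablo's holdings (Fennick's stake shrinks), so Pablo is the only person who could newly come to control Redfern.
Pablo holds 90% of Ridgeback, so Pablo controls Ridgeback.
In Redfern, Pablo's side holds only 8%, not ≥ 50%.
So before the transaction, Pablo does not control Redfern.
After the purchase, Pablo's direct stake in Tessera rises to 20% + 60% = 80%, and Fennick's stake falls to 20%.
Pablo holds 80% of Tessera, so Pablo controls Tessera.
After the transaction, Pablo's side holds 8% of Redfern, not ≥ 50%, so Pablo still does not control Redfern.
No new person acquires control, so the clause is not triggered.

No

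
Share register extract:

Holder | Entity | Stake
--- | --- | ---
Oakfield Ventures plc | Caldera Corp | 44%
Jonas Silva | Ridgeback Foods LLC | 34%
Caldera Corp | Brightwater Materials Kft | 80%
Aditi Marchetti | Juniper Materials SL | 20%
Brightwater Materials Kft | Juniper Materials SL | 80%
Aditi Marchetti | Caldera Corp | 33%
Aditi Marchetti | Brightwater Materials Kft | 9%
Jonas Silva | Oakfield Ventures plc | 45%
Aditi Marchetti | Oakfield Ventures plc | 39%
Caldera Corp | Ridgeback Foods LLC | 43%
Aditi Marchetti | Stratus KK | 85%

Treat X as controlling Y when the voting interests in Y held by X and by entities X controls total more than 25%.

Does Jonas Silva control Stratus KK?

No

Jonas holds 45% of Oakfield, so Jonas controls Oakfield.
Oakfield holds 44% of Caldera, so Jonas controls Caldera.
Caldera holds 80% of Brightwater, so Jonas controls Brightwater.
Jonas and Caldera together hold 34% + 43% = 77% of Ridgeback, so Jonas controls Ridgeback.
Brightwater holds 80% of Juniper, so Jonas controls Juniper.
Neither Jonas nor any entity Jonas controls holds any voting interest in Stratus.
So Jonas does not control Stratus.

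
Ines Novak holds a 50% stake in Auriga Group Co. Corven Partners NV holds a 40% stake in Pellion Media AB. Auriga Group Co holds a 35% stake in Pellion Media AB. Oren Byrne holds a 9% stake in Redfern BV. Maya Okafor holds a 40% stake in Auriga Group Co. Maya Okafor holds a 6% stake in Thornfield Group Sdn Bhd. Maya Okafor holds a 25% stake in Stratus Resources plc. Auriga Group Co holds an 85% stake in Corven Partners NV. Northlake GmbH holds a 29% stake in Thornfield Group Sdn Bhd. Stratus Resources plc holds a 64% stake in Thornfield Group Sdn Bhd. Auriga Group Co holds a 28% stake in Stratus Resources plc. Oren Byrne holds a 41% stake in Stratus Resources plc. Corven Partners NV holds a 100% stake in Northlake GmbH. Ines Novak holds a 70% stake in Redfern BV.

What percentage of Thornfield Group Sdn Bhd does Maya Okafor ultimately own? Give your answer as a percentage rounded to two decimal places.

Maya reaches Thornfield along 4 paths.
Via Stratus: 25% × 64% = 16%.
Via Auriga → Stratus: 40% × 28% × 64% = 7.168%.
Via Auriga → Corven → Northlake: 40% × 85% × 100% × 29% = 9.86%.
Direct stake: 6% = 6%.
Total: 16% + 7.168% + 9.86% + 6% = 39.028%.
Rounded: 39.03%.

39.03%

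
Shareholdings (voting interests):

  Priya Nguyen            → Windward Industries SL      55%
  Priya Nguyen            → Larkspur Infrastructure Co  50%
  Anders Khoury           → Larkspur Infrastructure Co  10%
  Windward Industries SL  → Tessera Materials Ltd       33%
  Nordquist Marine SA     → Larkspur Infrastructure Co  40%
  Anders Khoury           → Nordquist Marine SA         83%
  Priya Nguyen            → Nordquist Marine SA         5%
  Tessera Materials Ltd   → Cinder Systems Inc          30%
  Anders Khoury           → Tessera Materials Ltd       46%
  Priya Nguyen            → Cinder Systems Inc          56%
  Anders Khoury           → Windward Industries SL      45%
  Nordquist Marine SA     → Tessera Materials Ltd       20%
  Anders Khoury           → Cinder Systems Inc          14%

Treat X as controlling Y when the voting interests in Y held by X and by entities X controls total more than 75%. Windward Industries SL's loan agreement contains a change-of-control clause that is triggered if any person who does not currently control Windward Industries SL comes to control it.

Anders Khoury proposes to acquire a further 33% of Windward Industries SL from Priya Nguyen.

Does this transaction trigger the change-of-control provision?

The purchase adds only to Anders's holdings (Priya's stake shrinks), so Anders is the only person who could newly come to control Windward.
Anders holds 83% of Nordquist, so Anders controls Nordquist.
In Windward, Anders's side holds only 45%, not > 75%.
So before the transaction, Anders does not control Windward.
After the purchase, Anders's direct stake in Windward rises to 45% + 33% = 78%, and Priya's stake falls to 22%.
Anders holds 78% of Windward, so Anders controls Windward.
Anders did not control Windward before and does after, so the clause is triggered.

Yes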